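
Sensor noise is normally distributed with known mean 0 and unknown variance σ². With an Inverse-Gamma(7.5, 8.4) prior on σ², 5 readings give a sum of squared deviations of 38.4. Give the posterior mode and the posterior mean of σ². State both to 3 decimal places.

Posterior: Inverse-Gamma(shape = 7.5+5/2 = 10.0, scale = 8.4+38.4/2 = 27.6).
Mode = β/(α+1) = 27.6/11.0 = 2.509.
Mean = β/(α−1) = 27.6/9.0 = 3.067.

MAP = 2.509; posterior mean = 3.067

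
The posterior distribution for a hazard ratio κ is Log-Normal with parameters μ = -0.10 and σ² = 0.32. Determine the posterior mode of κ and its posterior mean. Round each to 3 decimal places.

MAP: 0.657. Posterior mean: 1.062.

Mode = exp(μ − σ²) = exp(-0.42) = 0.657.
Mean = exp(μ + σ²/2) = exp(0.060) = 1.062.
The mean is pulled above the mode by the posterior's right skew.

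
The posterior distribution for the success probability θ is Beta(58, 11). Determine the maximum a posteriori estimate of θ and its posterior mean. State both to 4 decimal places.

maximum a posteriori estimate = 0.8507, posterior mean = 0.8406

Mode = (58−1)/(58+11−2) = 57/67 = 0.8507.
Mean = 58/(58+11) = 58/69 = 0.8406.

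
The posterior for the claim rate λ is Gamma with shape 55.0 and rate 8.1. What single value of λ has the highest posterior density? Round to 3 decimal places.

6.667

Mode = (α−1)/β = 54.0/8.1 = 6.667.
Mean = α/β = 55.0/8.1 = 6.790.
This is the posterior mode — the MAP estimate.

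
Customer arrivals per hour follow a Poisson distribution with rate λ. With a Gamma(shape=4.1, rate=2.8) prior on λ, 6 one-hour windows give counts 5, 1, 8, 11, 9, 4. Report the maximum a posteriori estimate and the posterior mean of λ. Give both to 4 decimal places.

Σ counts = 38. Posterior: Gamma(shape = 4.1+38 = 42.1, rate = 2.8+6 = 8.8).
Mode = (α−1)/β = 41.1/8.8 = 4.6705.
Mean = α/β = 42.1/8.8 = 4.7841.
Mean > mode: the posterior has a right tail.

MAP = 4.6705, posterior mean = 4.7841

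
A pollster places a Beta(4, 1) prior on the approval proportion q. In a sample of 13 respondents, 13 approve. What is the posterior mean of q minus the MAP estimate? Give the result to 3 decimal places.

Posterior: Beta(4+13, 1+0) = Beta(17, 1).
Since β = 1 ≤ 1 and α > 1, the Beta density is monotone increasing on [0,1]; the mode is at 1.
Mean = 17/(17+1) = 0.944.
Difference = 0.944 − 1.000 = -0.056.
Mode > mean: the posterior has a left tail.

-0.056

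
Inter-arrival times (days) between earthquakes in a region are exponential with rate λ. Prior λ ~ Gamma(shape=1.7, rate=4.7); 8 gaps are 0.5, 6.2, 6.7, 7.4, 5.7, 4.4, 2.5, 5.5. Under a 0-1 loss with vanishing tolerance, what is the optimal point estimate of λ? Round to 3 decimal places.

Σ times = 38.9. Posterior: Gamma(shape = 1.7+8 = 9.7, rate = 4.7+38.9 = 43.6).
Mode = (α−1)/β = 8.7/43.6 = 0.200.
Mean = α/β = 9.7/43.6 = 0.222.
This is the posterior mode — the MAP estimate.

0.200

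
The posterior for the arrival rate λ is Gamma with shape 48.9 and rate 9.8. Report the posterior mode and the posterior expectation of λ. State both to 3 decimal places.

Mode = (α−1)/β = 47.9/9.8 = 4.888.
Mean = α/β = 48.9/9.8 = 4.990.

λ_MAP = 4.888, E[λ|data] = 4.990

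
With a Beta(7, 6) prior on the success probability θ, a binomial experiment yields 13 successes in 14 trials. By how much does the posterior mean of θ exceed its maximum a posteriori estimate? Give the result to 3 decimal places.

Posterior: Beta(7+13, 6+1) = Beta(20, 7).
Mode = (20−1)/(20+7−2) = 19/25 = 0.760.
Mean = 20/(20+7) = 20/27 = 0.741.
Difference = 0.741 − 0.760 = -0.019.

-0.019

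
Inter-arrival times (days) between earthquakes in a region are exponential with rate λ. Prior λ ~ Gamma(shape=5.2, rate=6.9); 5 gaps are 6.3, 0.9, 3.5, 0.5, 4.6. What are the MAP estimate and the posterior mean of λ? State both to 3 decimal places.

Σ times = 15.8. Posterior: Gamma(shape = 5.2+5 = 10.2, rate = 6.9+15.8 = 22.7).
Mode = (α−1)/β = 9.2/22.7 = 0.405.
Mean = α/β = 10.2/22.7 = 0.449.
Right-skewed posterior ⇒ mode < mean.

MAP = 0.405; posterior mean = 0.449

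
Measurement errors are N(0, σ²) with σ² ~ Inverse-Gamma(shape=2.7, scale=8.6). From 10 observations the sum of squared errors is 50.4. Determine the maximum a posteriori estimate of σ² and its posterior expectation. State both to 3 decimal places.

maximum a posteriori estimate = 3.885, posterior expectation = 5.045

Posterior: Inverse-Gamma(shape = 2.7+10/2 = 7.7, scale = 8.6+50.4/2 = 33.8).
Mode = β/(α+1) = 33.8/8.7 = 3.885.
Mean = β/(α−1) = 33.8/6.7 = 5.045.
Right-skewed posterior ⇒ mode < mean.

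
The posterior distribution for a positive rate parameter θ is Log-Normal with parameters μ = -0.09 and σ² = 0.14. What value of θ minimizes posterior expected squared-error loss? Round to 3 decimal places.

0.980

Mode = exp(μ − σ²) = exp(-0.23) = 0.795.
Mean = exp(μ + σ²/2) = exp(-0.020) = 0.980.
Squared-error loss ⇒ the optimal estimator is the posterior mean.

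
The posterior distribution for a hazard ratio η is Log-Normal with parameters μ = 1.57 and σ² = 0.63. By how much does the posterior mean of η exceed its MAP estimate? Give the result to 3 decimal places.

4.026

Mode = exp(μ − σ²) = exp(0.94) = 2.560.
Mean = exp(μ + σ²/2) = exp(1.885) = 6.586.
Difference = 6.586 − 2.560 = 4.026.
The posterior is right-skewed, so the mean exceeds the mode.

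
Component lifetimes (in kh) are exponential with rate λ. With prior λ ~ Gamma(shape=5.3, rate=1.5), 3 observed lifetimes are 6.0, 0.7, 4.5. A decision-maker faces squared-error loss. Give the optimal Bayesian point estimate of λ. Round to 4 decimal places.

Σ times = 11.2. Posterior: Gamma(shape = 5.3+3 = 8.3, rate = 1.5+11.2 = 12.7).
Mode = (α−1)/β = 7.3/12.7 = 0.5748.
Mean = α/β = 8.3/12.7 = 0.6535.
Squared-error loss ⇒ the optimal estimator is the posterior mean.

0.6535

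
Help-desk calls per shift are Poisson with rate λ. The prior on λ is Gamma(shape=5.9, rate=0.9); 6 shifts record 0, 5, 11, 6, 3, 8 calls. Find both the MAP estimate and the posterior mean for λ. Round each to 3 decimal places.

λ_MAP = 5.493, E[λ|data] = 5.638

Σ counts = 33. Posterior: Gamma(shape = 5.9+33 = 38.9, rate = 0.9+6 = 6.9).
Mode = (α−1)/β = 37.9/6.9 = 5.493.
Mean = α/β = 38.9/6.9 = 5.638.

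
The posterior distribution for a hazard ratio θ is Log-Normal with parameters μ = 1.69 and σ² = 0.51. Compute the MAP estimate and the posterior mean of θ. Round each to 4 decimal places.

Mode = exp(μ − σ²) = exp(1.18) = 3.2544.
Mean = exp(μ + σ²/2) = exp(1.945) = 6.9936.
The posterior is right-skewed, so the mean exceeds the mode.

MAP = 3.2544, posterior mean = 6.9936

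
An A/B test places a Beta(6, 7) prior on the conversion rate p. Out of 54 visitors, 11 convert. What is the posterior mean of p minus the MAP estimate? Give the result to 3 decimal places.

Posterior: Beta(6+11, 7+43) = Beta(17, 50).
Mode = (17−1)/(17+50−2) = 16/65 = 0.246.
Mean = 17/(17+50) = 17/67 = 0.254.
Difference = 0.254 − 0.246 = 0.008.
Right-skewed posterior ⇒ mode < mean.

0.008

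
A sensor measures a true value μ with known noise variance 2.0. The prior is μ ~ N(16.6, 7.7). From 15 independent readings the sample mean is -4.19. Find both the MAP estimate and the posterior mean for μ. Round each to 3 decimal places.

MAP = -3.836, posterior mean = -3.836

Posterior for μ is Normal. Precision-weighted mean: (1/7.7·16.6 + 15/2.0·-4.19) / (1/7.7 + 15/2.0) = -3.836.
A Normal posterior is symmetric, so mode = mean.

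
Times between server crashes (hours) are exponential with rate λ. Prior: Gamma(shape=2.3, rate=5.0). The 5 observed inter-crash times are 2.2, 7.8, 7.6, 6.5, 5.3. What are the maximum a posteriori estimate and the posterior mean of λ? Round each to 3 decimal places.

λ_MAP = 0.183, E[λ|data] = 0.212

Σ times = 29.4. Posterior: Gamma(shape = 2.3+5 = 7.3, rate = 5.0+29.4 = 34.4).
Mode = (α−1)/β = 6.3/34.4 = 0.183.
Mean = α/β = 7.3/34.4 = 0.212.
Mean > mode: the posterior has a right tail.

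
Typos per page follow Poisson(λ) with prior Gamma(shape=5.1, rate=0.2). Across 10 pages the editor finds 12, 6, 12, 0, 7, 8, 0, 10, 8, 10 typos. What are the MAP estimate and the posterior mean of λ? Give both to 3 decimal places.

Σ counts = 73. Posterior: Gamma(shape = 5.1+73 = 78.1, rate = 0.2+10 = 10.2).
Mode = (α−1)/β = 77.1/10.2 = 7.559.
Mean = α/β = 78.1/10.2 = 7.657.
The mean is pulled above the mode by the posterior's right skew.

MAP = 7.559, posterior mean = 7.657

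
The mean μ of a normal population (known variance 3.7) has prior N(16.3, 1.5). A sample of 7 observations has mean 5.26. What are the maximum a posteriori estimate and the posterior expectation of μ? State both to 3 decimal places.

μ_MAP = 8.137, E[μ|data] = 8.137

Posterior for μ is Normal. Precision-weighted mean: (1/1.5·16.3 + 7/3.7·5.26) / (1/1.5 + 7/3.7) = 8.137.
A Normal posterior is symmetric, so mode = mean.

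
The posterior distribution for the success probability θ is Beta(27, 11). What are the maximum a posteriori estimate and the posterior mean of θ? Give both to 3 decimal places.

Mode = (27−1)/(27+11−2) = 26/36 = 0.722.
Mean = 27/(27+11) = 27/38 = 0.711.
The posterior is left-skewed, so the mode exceeds the mean.

MAP = 0.722, posterior mean = 0.711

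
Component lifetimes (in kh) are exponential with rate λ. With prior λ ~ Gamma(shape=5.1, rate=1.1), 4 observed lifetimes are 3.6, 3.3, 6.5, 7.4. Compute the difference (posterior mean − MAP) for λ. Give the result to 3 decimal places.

Σ times = 20.8. Posterior: Gamma(shape = 5.1+4 = 9.1, rate = 1.1+20.8 = 21.9).
Mode = (α−1)/β = 8.1/21.9 = 0.370.
Mean = α/β = 9.1/21.9 = 0.416.
Difference = 0.416 − 0.370 = 0.046.

0.046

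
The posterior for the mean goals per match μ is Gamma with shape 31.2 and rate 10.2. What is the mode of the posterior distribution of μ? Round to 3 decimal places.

Mode = (α−1)/β = 30.2/10.2 = 2.961.
Mean = α/β = 31.2/10.2 = 3.059.
This is the posterior mode — the MAP estimate.

2.961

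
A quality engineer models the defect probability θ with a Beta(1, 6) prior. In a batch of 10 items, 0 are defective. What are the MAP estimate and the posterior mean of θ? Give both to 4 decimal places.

θ_MAP = 0.0000, E[θ|data] = 0.0588

Posterior: Beta(1+0, 6+10) = Beta(1, 16).
Since α = 1 ≤ 1 and β > 1, the Beta density is monotone decreasing on [0,1]; the mode is at 0.
Mean = 1/(1+16) = 0.0588.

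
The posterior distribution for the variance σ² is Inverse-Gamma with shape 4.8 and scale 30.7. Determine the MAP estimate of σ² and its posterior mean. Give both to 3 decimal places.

Mode = β/(α+1) = 30.7/5.8 = 5.293.
Mean = β/(α−1) = 30.7/3.8 = 8.079.

MAP = 5.293, posterior mean = 8.079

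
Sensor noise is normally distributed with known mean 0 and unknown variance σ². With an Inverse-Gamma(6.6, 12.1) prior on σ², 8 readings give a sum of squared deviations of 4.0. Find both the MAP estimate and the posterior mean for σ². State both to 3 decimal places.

MAP estimate = 1.216, posterior mean = 1.469

Posterior: Inverse-Gamma(shape = 6.6+8/2 = 10.6, scale = 12.1+4.0/2 = 14.1).
Mode = β/(α+1) = 14.1/11.6 = 1.216.
Mean = β/(α−1) = 14.1/9.6 = 1.469.
Right-skewed posterior ⇒ mode < mean.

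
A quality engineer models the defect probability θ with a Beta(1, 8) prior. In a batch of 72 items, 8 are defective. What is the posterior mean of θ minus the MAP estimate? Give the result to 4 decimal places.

Posterior: Beta(1+8, 8+64) = Beta(9, 72).
Mode = (9−1)/(9+72−2) = 8/79 = 0.1013.
Mean = 9/(9+72) = 9/81 = 0.1111.
Difference = 0.1111 − 0.1013 = 0.0098.

0.0098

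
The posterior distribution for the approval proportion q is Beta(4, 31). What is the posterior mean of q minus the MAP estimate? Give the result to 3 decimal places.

Mode = (4−1)/(4+31−2) = 3/33 = 0.091.
Mean = 4/(4+31) = 4/35 = 0.114.
Difference = 0.114 − 0.091 = 0.023.
The mean is pulled above the mode by the posterior's right skew.

0.023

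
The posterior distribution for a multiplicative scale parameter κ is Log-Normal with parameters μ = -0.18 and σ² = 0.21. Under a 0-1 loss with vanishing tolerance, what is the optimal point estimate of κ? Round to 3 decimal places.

Mode = exp(μ − σ²) = exp(-0.39) = 0.677.
Mean = exp(μ + σ²/2) = exp(-0.075) = 0.928.
This is the posterior mode — the MAP estimate.

0.677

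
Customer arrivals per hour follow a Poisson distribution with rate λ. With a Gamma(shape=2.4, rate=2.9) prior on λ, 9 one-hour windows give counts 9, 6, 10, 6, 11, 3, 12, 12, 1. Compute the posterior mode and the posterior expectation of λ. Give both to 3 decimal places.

Σ counts = 70. Posterior: Gamma(shape = 2.4+70 = 72.4, rate = 2.9+9 = 11.9).
Mode = (α−1)/β = 71.4/11.9 = 6.000.
Mean = α/β = 72.4/11.9 = 6.084.

λ_MAP = 6.000, E[λ|data] = 6.084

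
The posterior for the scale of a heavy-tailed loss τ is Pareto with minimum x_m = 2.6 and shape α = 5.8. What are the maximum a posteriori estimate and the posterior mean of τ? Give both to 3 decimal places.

The Pareto density is strictly decreasing on [x_m, ∞), so the mode is x_m = 2.600.
Mean = α·x_m/(α−1) = 5.8·2.6/4.8 = 3.142.
Mean > mode: the posterior has a right tail.

τ_MAP = 2.600, E[τ|data] = 3.142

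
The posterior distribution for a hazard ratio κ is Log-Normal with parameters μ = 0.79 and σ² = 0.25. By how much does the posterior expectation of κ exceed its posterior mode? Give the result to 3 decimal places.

0.781

Mode = exp(μ − σ²) = exp(0.54) = 1.716.
Mean = exp(μ + σ²/2) = exp(0.915) = 2.497.
Difference = 2.497 − 1.716 = 0.781.
Mean > mode: the posterior has a right tail.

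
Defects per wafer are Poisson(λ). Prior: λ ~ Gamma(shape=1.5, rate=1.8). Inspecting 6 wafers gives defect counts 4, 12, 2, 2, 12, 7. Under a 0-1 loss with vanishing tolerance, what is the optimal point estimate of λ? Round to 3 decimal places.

5.064

Σ counts = 39. Posterior: Gamma(shape = 1.5+39 = 40.5, rate = 1.8+6 = 7.8).
Mode = (α−1)/β = 39.5/7.8 = 5.064.
Mean = α/β = 40.5/7.8 = 5.192.
This is the posterior mode — the MAP estimate.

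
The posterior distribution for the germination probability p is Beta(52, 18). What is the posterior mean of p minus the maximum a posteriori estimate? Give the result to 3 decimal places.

-0.007

Mode = (52−1)/(52+18−2) = 51/68 = 0.750.
Mean = 52/(52+18) = 52/70 = 0.743.
Difference = 0.743 − 0.750 = -0.007.
The posterior is left-skewed, so the mode exceeds the mean.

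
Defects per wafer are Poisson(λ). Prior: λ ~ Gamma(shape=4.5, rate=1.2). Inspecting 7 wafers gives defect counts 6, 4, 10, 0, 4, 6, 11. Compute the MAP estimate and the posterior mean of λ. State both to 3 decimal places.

λ_MAP = 5.427, E[λ|data] = 5.549

Σ counts = 41. Posterior: Gamma(shape = 4.5+41 = 45.5, rate = 1.2+7 = 8.2).
Mode = (α−1)/β = 44.5/8.2 = 5.427.
Mean = α/β = 45.5/8.2 = 5.549.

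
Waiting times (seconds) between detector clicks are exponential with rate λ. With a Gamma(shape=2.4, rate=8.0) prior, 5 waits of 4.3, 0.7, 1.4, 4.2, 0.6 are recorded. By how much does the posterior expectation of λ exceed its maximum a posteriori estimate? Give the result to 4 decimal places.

0.0521

Σ times = 11.2. Posterior: Gamma(shape = 2.4+5 = 7.4, rate = 8.0+11.2 = 19.2).
Mode = (α−1)/β = 6.4/19.2 = 0.3333.
Mean = α/β = 7.4/19.2 = 0.3854.
Difference = 0.3854 − 0.3333 = 0.0521.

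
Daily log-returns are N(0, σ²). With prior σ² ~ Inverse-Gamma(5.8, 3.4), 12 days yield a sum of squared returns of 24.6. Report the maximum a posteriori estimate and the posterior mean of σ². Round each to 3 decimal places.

Posterior: Inverse-Gamma(shape = 5.8+12/2 = 11.8, scale = 3.4+24.6/2 = 15.7).
Mode = β/(α+1) = 15.7/12.8 = 1.227.
Mean = β/(α−1) = 15.7/10.8 = 1.454.

MAP: 1.227. Posterior mean: 1.454.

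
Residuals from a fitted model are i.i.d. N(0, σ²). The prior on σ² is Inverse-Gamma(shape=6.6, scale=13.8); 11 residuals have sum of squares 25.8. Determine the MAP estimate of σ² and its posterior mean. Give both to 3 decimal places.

MAP estimate = 2.038, posterior mean = 2.405

Posterior: Inverse-Gamma(shape = 6.6+11/2 = 12.1, scale = 13.8+25.8/2 = 26.7).
Mode = β/(α+1) = 26.7/13.1 = 2.038.
Mean = β/(α−1) = 26.7/11.1 = 2.405.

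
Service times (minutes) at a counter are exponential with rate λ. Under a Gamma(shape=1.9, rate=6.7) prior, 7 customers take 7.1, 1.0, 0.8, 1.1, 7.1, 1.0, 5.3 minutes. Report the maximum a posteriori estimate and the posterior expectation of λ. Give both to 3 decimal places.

Σ times = 23.4. Posterior: Gamma(shape = 1.9+7 = 8.9, rate = 6.7+23.4 = 30.1).
Mode = (α−1)/β = 7.9/30.1 = 0.262.
Mean = α/β = 8.9/30.1 = 0.296.

MAP = 0.262; posterior mean = 0.296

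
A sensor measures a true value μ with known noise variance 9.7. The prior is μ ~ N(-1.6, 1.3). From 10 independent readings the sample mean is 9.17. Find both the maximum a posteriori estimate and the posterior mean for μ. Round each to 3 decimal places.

MAP: 4.568. Posterior mean: 4.568.

Posterior for μ is Normal. Precision-weighted mean: (1/1.3·-1.6 + 10/9.7·9.17) / (1/1.3 + 10/9.7) = 4.568.
A Normal posterior is symmetric, so mode = mean.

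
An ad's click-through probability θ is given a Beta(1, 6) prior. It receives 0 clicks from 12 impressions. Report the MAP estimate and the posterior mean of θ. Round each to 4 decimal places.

Posterior: Beta(1+0, 6+12) = Beta(1, 18).
Since α = 1 ≤ 1 and β > 1, the Beta density is monotone decreasing on [0,1]; the mode is at 0.
Mean = 1/(1+18) = 0.0526.
The mean is pulled above the mode by the posterior's right skew.

θ_MAP = 0.0000, E[θ|data] = 0.0526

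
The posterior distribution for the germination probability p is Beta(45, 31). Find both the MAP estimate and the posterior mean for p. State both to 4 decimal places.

MAP estimate = 0.5946, posterior mean = 0.5921

Mode = (45−1)/(45+31−2) = 44/74 = 0.5946.
Mean = 45/(45+31) = 45/76 = 0.5921.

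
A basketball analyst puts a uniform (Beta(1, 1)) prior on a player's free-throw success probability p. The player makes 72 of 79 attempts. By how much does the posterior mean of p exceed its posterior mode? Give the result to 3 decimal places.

Posterior: Beta(1+72, 1+7) = Beta(73, 8).
Mode = (73−1)/(73+8−2) = 72/79 = 0.911.
With a flat prior the MAP equals the MLE, 72/79.
Mean = 73/(73+8) = 73/81 = 0.901.
Difference = 0.901 − 0.911 = -0.010.
Mode > mean: the posterior has a left tail.

-0.010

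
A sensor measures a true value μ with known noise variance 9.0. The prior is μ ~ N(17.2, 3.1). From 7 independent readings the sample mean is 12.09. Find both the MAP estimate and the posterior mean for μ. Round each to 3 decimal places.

Posterior for μ is Normal. Precision-weighted mean: (1/3.1·17.2 + 7/9.0·12.09) / (1/3.1 + 7/9.0) = 13.588.
A Normal posterior is symmetric, so mode = mean.

MAP = 13.588; posterior mean = 13.588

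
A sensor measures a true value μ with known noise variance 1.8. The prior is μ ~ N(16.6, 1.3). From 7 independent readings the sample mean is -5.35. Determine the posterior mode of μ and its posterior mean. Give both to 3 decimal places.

MAP: -1.725. Posterior mean: -1.725.

Posterior for μ is Normal. Precision-weighted mean: (1/1.3·16.6 + 7/1.8·-5.35) / (1/1.3 + 7/1.8) = -1.725.
A Normal posterior is symmetric, so mode = mean.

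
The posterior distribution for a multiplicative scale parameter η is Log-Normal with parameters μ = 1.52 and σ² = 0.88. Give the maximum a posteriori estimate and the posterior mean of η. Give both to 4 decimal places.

Mode = exp(μ − σ²) = exp(0.64) = 1.8965.
Mean = exp(μ + σ²/2) = exp(1.960) = 7.0993.
Mean > mode: the posterior has a right tail.

η_MAP = 1.8965, E[η|data] = 7.0993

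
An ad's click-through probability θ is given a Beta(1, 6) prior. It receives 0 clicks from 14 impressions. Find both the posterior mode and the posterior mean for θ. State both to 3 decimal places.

Posterior: Beta(1+0, 6+14) = Beta(1, 20).
Since α = 1 ≤ 1 and β > 1, the Beta density is monotone decreasing on [0,1]; the mode is at 0.
Mean = 1/(1+20) = 0.048.

MAP: 0.000. Posterior mean: 0.048.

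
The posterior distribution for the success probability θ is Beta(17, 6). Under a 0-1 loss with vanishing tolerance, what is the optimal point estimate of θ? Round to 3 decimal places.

0.762

Mode = (17−1)/(17+6−2) = 16/21 = 0.762.
Mean = 17/(17+6) = 17/23 = 0.739.
This is the posterior mode — the MAP estimate.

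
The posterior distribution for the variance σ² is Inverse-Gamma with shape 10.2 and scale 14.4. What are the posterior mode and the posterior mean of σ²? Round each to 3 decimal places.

Mode = β/(α+1) = 14.4/11.2 = 1.286.
Mean = β/(α−1) = 14.4/9.2 = 1.565.

MAP: 1.286. Posterior mean: 1.565.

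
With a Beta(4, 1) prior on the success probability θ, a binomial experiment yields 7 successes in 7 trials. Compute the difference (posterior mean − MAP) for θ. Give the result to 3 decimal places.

-0.083

Posterior: Beta(4+7, 1+0) = Beta(11, 1).
Since β = 1 ≤ 1 and α > 1, the Beta density is monotone increasing on [0,1]; the mode is at 1.
Mean = 11/(11+1) = 0.917.
Difference = 0.917 − 1.000 = -0.083.
Left-skewed posterior ⇒ mean < mode.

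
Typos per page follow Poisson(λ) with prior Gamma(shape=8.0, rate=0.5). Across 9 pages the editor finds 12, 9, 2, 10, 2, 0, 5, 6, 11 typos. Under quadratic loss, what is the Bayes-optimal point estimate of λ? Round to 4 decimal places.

Σ counts = 57. Posterior: Gamma(shape = 8.0+57 = 65.0, rate = 0.5+9 = 9.5).
Mode = (α−1)/β = 64.0/9.5 = 6.7368.
Mean = α/β = 65.0/9.5 = 6.8421.
Quadratic loss ⇒ the optimal estimator is the posterior mean.

6.8421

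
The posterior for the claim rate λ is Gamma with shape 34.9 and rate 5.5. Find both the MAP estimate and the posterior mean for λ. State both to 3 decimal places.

Mode = (α−1)/β = 33.9/5.5 = 6.164.
Mean = α/β = 34.9/5.5 = 6.345.
Right-skewed posterior ⇒ mode < mean.

MAP: 6.164. Posterior mean: 6.345.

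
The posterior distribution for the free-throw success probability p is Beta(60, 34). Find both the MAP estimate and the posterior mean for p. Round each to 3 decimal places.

MAP = 0.641; posterior mean = 0.638

Mode = (60−1)/(60+34−2) = 59/92 = 0.641.
Mean = 60/(60+34) = 60/94 = 0.638.
Left-skewed posterior ⇒ mean < mode.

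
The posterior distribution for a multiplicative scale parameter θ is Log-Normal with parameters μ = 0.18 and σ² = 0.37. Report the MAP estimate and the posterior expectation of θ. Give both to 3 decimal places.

MAP = 0.827, posterior mean = 1.441

Mode = exp(μ − σ²) = exp(-0.19) = 0.827.
Mean = exp(μ + σ²/2) = exp(0.365) = 1.441.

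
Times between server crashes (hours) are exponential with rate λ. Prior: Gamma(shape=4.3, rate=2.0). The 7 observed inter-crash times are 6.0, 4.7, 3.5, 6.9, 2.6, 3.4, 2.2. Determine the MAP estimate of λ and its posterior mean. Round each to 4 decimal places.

Σ times = 29.3. Posterior: Gamma(shape = 4.3+7 = 11.3, rate = 2.0+29.3 = 31.3).
Mode = (α−1)/β = 10.3/31.3 = 0.3291.
Mean = α/β = 11.3/31.3 = 0.3610.
Mean > mode: the posterior has a right tail.

MAP: 0.3291. Posterior mean: 0.3610.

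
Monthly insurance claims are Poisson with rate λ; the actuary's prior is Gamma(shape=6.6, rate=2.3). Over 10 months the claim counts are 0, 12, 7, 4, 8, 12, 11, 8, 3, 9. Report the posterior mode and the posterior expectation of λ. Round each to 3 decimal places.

λ_MAP = 6.472, E[λ|data] = 6.553

Σ counts = 74. Posterior: Gamma(shape = 6.6+74 = 80.6, rate = 2.3+10 = 12.3).
Mode = (α−1)/β = 79.6/12.3 = 6.472.
Mean = α/β = 80.6/12.3 = 6.553.
Mean > mode: the posterior has a right tail.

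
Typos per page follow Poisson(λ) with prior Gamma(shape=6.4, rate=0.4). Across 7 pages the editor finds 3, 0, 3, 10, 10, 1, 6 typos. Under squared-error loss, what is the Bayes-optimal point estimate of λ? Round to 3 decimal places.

5.324

Σ counts = 33. Posterior: Gamma(shape = 6.4+33 = 39.4, rate = 0.4+7 = 7.4).
Mode = (α−1)/β = 38.4/7.4 = 5.189.
Mean = α/β = 39.4/7.4 = 5.324.
Squared-error loss ⇒ the optimal estimator is the posterior mean.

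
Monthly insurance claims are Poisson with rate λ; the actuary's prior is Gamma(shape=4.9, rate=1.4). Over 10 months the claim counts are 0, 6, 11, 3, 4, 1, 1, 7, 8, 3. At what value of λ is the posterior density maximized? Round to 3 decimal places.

4.202

Σ counts = 44. Posterior: Gamma(shape = 4.9+44 = 48.9, rate = 1.4+10 = 11.4).
Mode = (α−1)/β = 47.9/11.4 = 4.202.
Mean = α/β = 48.9/11.4 = 4.289.
This is the posterior mode — the MAP estimate.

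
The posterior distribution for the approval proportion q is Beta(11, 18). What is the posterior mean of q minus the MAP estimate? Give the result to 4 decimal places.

Mode = (11−1)/(11+18−2) = 10/27 = 0.3704.
Mean = 11/(11+18) = 11/29 = 0.3793.
Difference = 0.3793 − 0.3704 = 0.0089.
Mean > mode: the posterior has a right tail.

0.0089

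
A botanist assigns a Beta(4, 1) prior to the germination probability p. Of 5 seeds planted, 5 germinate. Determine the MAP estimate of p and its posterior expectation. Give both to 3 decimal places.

Posterior: Beta(4+5, 1+0) = Beta(9, 1).
Since β = 1 ≤ 1 and α > 1, the Beta density is monotone increasing on [0,1]; the mode is at 1.
Mean = 9/(9+1) = 0.900.
The posterior is left-skewed, so the mode exceeds the mean.

MAP = 1.000, posterior mean = 0.900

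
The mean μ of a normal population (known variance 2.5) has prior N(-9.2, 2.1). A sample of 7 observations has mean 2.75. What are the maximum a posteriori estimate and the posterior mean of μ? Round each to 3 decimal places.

Posterior for μ is Normal. Precision-weighted mean: (1/2.1·-9.2 + 7/2.5·2.75) / (1/2.1 + 7/2.5) = 1.013.
A Normal posterior is symmetric, so mode = mean.

maximum a posteriori estimate = 1.013, posterior mean = 1.013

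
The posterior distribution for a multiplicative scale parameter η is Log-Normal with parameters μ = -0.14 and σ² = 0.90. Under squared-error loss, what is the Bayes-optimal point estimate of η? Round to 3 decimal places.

1.363

Mode = exp(μ − σ²) = exp(-1.04) = 0.353.
Mean = exp(μ + σ²/2) = exp(0.310) = 1.363.
Squared-error loss ⇒ the optimal estimator is the posterior mean.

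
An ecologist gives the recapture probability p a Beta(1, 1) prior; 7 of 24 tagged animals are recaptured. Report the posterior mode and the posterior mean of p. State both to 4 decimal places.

p_MAP = 0.2917, E[p|data] = 0.3077

Posterior: Beta(1+7, 1+17) = Beta(8, 18).
Mode = (8−1)/(8+18−2) = 7/24 = 0.2917.
With a flat prior the MAP equals the MLE, 7/24.
Mean = 8/(8+18) = 8/26 = 0.3077.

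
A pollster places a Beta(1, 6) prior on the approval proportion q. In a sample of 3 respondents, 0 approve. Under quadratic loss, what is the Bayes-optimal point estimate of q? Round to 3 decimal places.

0.100

Posterior: Beta(1+0, 6+3) = Beta(1, 9).
Since α = 1 ≤ 1 and β > 1, the Beta density is monotone decreasing on [0,1]; the mode is at 0.
Mean = 1/(1+9) = 0.100.
Quadratic loss ⇒ the optimal estimator is the posterior mean.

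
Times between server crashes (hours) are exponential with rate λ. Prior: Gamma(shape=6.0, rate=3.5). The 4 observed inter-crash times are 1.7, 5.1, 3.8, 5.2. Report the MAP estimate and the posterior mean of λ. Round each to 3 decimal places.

Σ times = 15.8. Posterior: Gamma(shape = 6.0+4 = 10.0, rate = 3.5+15.8 = 19.3).
Mode = (α−1)/β = 9.0/19.3 = 0.466.
Mean = α/β = 10.0/19.3 = 0.518.

MAP = 0.466, posterior mean = 0.518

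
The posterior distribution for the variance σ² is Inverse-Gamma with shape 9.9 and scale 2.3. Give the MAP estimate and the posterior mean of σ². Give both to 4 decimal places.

MAP = 0.2110; posterior mean = 0.2584

Mode = β/(α+1) = 2.3/10.9 = 0.2110.
Mean = β/(α−1) = 2.3/8.9 = 0.2584.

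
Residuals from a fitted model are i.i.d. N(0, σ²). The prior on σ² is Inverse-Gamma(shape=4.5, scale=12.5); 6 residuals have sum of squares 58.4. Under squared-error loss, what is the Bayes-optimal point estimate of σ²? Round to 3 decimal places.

Posterior: Inverse-Gamma(shape = 4.5+6/2 = 7.5, scale = 12.5+58.4/2 = 41.7).
Mode = β/(α+1) = 41.7/8.5 = 4.906.
Mean = β/(α−1) = 41.7/6.5 = 6.415.
Squared-error loss ⇒ the optimal estimator is the posterior mean.

6.415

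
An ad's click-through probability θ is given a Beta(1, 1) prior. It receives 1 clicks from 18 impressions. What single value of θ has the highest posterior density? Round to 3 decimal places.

0.056

Posterior: Beta(1+1, 1+17) = Beta(2, 18).
Mode = (2−1)/(2+18−2) = 1/18 = 0.056.
With a flat prior the MAP equals the MLE, 1/18.
Mean = 2/(2+18) = 2/20 = 0.100.
This is the posterior mode — the MAP estimate.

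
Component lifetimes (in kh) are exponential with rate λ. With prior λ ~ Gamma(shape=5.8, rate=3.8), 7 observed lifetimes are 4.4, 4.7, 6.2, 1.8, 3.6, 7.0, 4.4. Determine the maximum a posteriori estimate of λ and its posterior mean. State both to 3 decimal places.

λ_MAP = 0.329, E[λ|data] = 0.357

Σ times = 32.1. Posterior: Gamma(shape = 5.8+7 = 12.8, rate = 3.8+32.1 = 35.9).
Mode = (α−1)/β = 11.8/35.9 = 0.329.
Mean = α/β = 12.8/35.9 = 0.357.
Right-skewed posterior ⇒ mode < mean.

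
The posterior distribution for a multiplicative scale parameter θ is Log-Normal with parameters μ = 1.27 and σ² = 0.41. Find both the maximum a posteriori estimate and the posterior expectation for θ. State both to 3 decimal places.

maximum a posteriori estimate = 2.363, posterior expectation = 4.371

Mode = exp(μ − σ²) = exp(0.86) = 2.363.
Mean = exp(μ + σ²/2) = exp(1.475) = 4.371.
Mean > mode: the posterior has a right tail.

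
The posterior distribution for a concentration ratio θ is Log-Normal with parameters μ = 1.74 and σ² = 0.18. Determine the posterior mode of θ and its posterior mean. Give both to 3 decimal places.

θ_MAP = 4.759, E[θ|data] = 6.234

Mode = exp(μ − σ²) = exp(1.56) = 4.759.
Mean = exp(μ + σ²/2) = exp(1.830) = 6.234.
Mean > mode: the posterior has a right tail.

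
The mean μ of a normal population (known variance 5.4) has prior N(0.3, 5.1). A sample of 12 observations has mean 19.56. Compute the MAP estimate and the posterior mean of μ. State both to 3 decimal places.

Posterior for μ is Normal. Precision-weighted mean: (1/5.1·0.3 + 12/5.4·19.56) / (1/5.1 + 12/5.4) = 17.998.
A Normal posterior is symmetric, so mode = mean.

MAP estimate = 17.998, posterior mean = 17.998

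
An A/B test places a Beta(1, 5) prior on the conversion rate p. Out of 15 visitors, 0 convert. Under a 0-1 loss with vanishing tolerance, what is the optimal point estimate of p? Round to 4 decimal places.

Posterior: Beta(1+0, 5+15) = Beta(1, 20).
Since α = 1 ≤ 1 and β > 1, the Beta density is monotone decreasing on [0,1]; the mode is at 0.
Mean = 1/(1+20) = 0.0476.
This is the posterior mode — the MAP estimate.

0.0000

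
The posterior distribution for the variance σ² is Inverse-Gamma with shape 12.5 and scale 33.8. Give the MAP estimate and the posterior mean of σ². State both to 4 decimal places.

MAP = 2.5037, posterior mean = 2.9391

Mode = β/(α+1) = 33.8/13.5 = 2.5037.
Mean = β/(α−1) = 33.8/11.5 = 2.9391.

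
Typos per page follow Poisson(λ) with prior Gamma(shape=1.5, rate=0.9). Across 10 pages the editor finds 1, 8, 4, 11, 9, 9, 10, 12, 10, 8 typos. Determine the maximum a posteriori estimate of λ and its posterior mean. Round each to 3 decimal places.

Σ counts = 82. Posterior: Gamma(shape = 1.5+82 = 83.5, rate = 0.9+10 = 10.9).
Mode = (α−1)/β = 82.5/10.9 = 7.569.
Mean = α/β = 83.5/10.9 = 7.661.
Mean > mode: the posterior has a right tail.

λ_MAP = 7.569, E[λ|data] = 7.661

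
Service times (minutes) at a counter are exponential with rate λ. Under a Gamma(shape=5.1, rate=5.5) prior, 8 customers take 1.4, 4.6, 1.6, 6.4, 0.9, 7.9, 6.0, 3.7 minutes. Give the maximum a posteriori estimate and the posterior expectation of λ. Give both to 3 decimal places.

λ_MAP = 0.318, E[λ|data] = 0.345

Σ times = 32.5. Posterior: Gamma(shape = 5.1+8 = 13.1, rate = 5.5+32.5 = 38.0).
Mode = (α−1)/β = 12.1/38.0 = 0.318.
Mean = α/β = 13.1/38.0 = 0.345.
The mean is pulled above the mode by the posterior's right skew.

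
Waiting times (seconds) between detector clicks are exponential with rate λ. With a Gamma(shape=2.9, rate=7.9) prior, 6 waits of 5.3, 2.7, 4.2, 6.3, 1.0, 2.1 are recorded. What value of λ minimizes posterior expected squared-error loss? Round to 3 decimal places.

Σ times = 21.6. Posterior: Gamma(shape = 2.9+6 = 8.9, rate = 7.9+21.6 = 29.5).
Mode = (α−1)/β = 7.9/29.5 = 0.268.
Mean = α/β = 8.9/29.5 = 0.302.
Squared-error loss ⇒ the optimal estimator is the posterior mean.

0.302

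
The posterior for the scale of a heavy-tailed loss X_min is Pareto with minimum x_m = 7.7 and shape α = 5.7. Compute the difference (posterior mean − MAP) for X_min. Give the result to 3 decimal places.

1.638

The Pareto density is strictly decreasing on [x_m, ∞), so the mode is x_m = 7.700.
Mean = α·x_m/(α−1) = 5.7·7.7/4.7 = 9.338.
Difference = 9.338 − 7.700 = 1.638.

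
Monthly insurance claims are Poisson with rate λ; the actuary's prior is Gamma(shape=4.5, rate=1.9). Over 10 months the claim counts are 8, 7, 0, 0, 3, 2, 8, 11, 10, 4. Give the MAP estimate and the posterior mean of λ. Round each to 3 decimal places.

Σ counts = 53. Posterior: Gamma(shape = 4.5+53 = 57.5, rate = 1.9+10 = 11.9).
Mode = (α−1)/β = 56.5/11.9 = 4.748.
Mean = α/β = 57.5/11.9 = 4.832.

λ_MAP = 4.748, E[λ|data] = 4.832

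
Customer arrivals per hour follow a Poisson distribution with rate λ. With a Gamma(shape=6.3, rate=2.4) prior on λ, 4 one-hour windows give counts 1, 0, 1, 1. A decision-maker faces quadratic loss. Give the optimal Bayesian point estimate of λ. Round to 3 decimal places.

1.453

Σ counts = 3. Posterior: Gamma(shape = 6.3+3 = 9.3, rate = 2.4+4 = 6.4).
Mode = (α−1)/β = 8.3/6.4 = 1.297.
Mean = α/β = 9.3/6.4 = 1.453.
Quadratic loss ⇒ the optimal estimator is the posterior mean.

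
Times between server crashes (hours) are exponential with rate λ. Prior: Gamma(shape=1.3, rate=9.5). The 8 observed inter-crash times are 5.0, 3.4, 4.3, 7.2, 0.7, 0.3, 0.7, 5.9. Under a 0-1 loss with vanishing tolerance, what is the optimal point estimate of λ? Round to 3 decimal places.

Σ times = 27.5. Posterior: Gamma(shape = 1.3+8 = 9.3, rate = 9.5+27.5 = 37.0).
Mode = (α−1)/β = 8.3/37.0 = 0.224.
Mean = α/β = 9.3/37.0 = 0.251.
This is the posterior mode — the MAP estimate.

0.224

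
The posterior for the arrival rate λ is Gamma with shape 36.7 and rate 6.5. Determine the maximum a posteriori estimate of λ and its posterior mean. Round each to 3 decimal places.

MAP = 5.492; posterior mean = 5.646

Mode = (α−1)/β = 35.7/6.5 = 5.492.
Mean = α/β = 36.7/6.5 = 5.646.
The mean is pulled above the mode by the posterior's right skew.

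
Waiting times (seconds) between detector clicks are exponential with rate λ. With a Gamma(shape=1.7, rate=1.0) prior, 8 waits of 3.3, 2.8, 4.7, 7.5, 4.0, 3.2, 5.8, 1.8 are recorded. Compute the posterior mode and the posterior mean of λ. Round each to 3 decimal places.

MAP = 0.255; posterior mean = 0.284

Σ times = 33.1. Posterior: Gamma(shape = 1.7+8 = 9.7, rate = 1.0+33.1 = 34.1).
Mode = (α−1)/β = 8.7/34.1 = 0.255.
Mean = α/β = 9.7/34.1 = 0.284.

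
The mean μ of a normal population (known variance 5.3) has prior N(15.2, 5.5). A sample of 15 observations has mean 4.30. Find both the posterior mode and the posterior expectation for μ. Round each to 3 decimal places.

Posterior for μ is Normal. Precision-weighted mean: (1/5.5·15.2 + 15/5.3·4.30) / (1/5.5 + 15/5.3) = 4.958.
A Normal posterior is symmetric, so mode = mean.

posterior mode = 4.958, posterior expectation = 4.958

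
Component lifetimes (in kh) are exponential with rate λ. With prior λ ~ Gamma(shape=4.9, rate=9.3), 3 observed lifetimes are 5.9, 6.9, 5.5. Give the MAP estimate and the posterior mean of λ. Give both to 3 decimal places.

Σ times = 18.3. Posterior: Gamma(shape = 4.9+3 = 7.9, rate = 9.3+18.3 = 27.6).
Mode = (α−1)/β = 6.9/27.6 = 0.250.
Mean = α/β = 7.9/27.6 = 0.286.

MAP = 0.250; posterior mean = 0.286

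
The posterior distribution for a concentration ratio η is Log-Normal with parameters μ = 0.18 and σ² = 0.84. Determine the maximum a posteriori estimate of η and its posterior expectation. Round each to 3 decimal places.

η_MAP = 0.517, E[η|data] = 1.822

Mode = exp(μ − σ²) = exp(-0.66) = 0.517.
Mean = exp(μ + σ²/2) = exp(0.600) = 1.822.
Mean > mode: the posterior has a right tail.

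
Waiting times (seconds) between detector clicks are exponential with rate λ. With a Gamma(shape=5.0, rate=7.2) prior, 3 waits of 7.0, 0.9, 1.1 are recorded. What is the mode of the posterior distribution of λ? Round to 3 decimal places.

0.432

Σ times = 9.0. Posterior: Gamma(shape = 5.0+3 = 8.0, rate = 7.2+9.0 = 16.2).
Mode = (α−1)/β = 7.0/16.2 = 0.432.
Mean = α/β = 8.0/16.2 = 0.494.
This is the posterior mode — the MAP estimate.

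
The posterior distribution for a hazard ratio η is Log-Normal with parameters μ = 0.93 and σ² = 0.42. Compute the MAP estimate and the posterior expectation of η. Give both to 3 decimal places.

η_MAP = 1.665, E[η|data] = 3.127

Mode = exp(μ − σ²) = exp(0.51) = 1.665.
Mean = exp(μ + σ²/2) = exp(1.140) = 3.127.
The posterior is right-skewed, so the mean exceeds the mode.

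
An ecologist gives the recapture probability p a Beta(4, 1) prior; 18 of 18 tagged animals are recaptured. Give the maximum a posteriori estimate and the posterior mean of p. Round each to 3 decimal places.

Posterior: Beta(4+18, 1+0) = Beta(22, 1).
Since β = 1 ≤ 1 and α > 1, the Beta density is monotone increasing on [0,1]; the mode is at 1.
Mean = 22/(22+1) = 0.957.

MAP = 1.000, posterior mean = 0.957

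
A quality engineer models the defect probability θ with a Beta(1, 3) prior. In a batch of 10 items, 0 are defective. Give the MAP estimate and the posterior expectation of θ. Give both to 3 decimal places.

θ_MAP = 0.000, E[θ|data] = 0.071

Posterior: Beta(1+0, 3+10) = Beta(1, 13).
Since α = 1 ≤ 1 and β > 1, the Beta density is monotone decreasing on [0,1]; the mode is at 0.
Mean = 1/(1+13) = 0.071.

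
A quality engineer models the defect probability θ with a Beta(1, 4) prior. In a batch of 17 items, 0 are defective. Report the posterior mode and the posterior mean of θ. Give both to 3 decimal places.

MAP: 0.000. Posterior mean: 0.045.

Posterior: Beta(1+0, 4+17) = Beta(1, 21).
Since α = 1 ≤ 1 and β > 1, the Beta density is monotone decreasing on [0,1]; the mode is at 0.
Mean = 1/(1+21) = 0.045.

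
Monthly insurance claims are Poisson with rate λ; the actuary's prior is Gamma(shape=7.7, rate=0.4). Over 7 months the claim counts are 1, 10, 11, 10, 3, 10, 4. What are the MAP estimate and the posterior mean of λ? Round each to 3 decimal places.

Σ counts = 49. Posterior: Gamma(shape = 7.7+49 = 56.7, rate = 0.4+7 = 7.4).
Mode = (α−1)/β = 55.7/7.4 = 7.527.
Mean = α/β = 56.7/7.4 = 7.662.
Mean > mode: the posterior has a right tail.

MAP = 7.527, posterior mean = 7.662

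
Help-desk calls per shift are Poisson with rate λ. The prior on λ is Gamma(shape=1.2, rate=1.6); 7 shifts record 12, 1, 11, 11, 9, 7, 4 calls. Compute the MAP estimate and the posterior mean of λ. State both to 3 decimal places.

MAP: 6.419. Posterior mean: 6.535.

Σ counts = 55. Posterior: Gamma(shape = 1.2+55 = 56.2, rate = 1.6+7 = 8.6).
Mode = (α−1)/β = 55.2/8.6 = 6.419.
Mean = α/β = 56.2/8.6 = 6.535.
Right-skewed posterior ⇒ mode < mean.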